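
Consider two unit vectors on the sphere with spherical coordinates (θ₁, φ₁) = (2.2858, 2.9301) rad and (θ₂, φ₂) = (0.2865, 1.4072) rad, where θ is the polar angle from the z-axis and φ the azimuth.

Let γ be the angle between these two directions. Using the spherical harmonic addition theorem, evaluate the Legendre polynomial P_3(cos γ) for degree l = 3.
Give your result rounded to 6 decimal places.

Term-by-term m-sum for l=3 (normalisation 4π/7 = 1.795196):
  [-3]  conj(Y_{3,-3})(Ω₁) = (-0.144667, 0.106474) ; Y_{3,-3}(Ω₂) = (-0.004438, 0.008305) ; Δ = (-0.000242, -0.001674)
  [-2]  conj(Y_{3,-2})(Ω₁) = (-0.348359, 0.156817) ; Y_{3,-2}(Ω₂) = (-0.074136, -0.025161) ; Δ = (0.029772, -0.002861)
  [-1]  conj(Y_{3,-1})(Ω₁) = (-0.274189, 0.058869) ; Y_{3,-1}(Ω₂) = (0.053559, -0.324459) ; Δ = (0.004415, 0.092116)
  [+0]  conj(Y_{3,0})(Ω₁) = (0.208161, -0.000000) ; Y_{3,0}(Ω₂) = (0.572993, 0.000000) ; Δ = (0.119275, 0.000000)
  [+1]  conj(Y_{3,1})(Ω₁) = (0.274189, 0.058869) ; Y_{3,1}(Ω₂) = (-0.053559, -0.324459) ; Δ = (0.004415, -0.092116)
  [+2]  conj(Y_{3,2})(Ω₁) = (-0.348359, -0.156817) ; Y_{3,2}(Ω₂) = (-0.074136, 0.025161) ; Δ = (0.029772, 0.002861)
  [+3]  conj(Y_{3,3})(Ω₁) = (0.144667, 0.106474) ; Y_{3,3}(Ω₂) = (0.004438, 0.008305) ; Δ = (-0.000242, 0.001674)
Σ over m = (0.187165, 0.000000); ×(4π/7) → (0.335998, 0.000000). Real part: 0.335998

0.335998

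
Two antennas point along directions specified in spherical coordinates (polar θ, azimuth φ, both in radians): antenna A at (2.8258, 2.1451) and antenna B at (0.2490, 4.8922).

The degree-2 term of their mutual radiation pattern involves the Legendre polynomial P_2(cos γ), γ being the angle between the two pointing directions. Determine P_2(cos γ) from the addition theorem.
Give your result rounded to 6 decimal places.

0.975774

Expand P_2 via completeness: Σ_{m} conj(Y_{2,m}) at Ω₁ times Y_{2,m} at Ω₂ —
  m=-2: (-0.015267, -0.033986) × (-0.021958, 0.008256) = (0.000616, 0.000620)  (running Σ = (0.000616, 0.000620))
  m=-1: (0.123897, -0.191478) × (0.032999, 0.181537) = (0.038849, 0.016173)  (running Σ = (0.039464, 0.016794))
  m=0: (0.539521, -0.000000) × (0.573322, 0.000000) = (0.309319, 0.000000)  (running Σ = (0.348784, 0.016794))
  m=1: (-0.123897, -0.191478) × (-0.032999, 0.181537) = (0.038849, -0.016173)  (running Σ = (0.387632, 0.000620))
  m=2: (-0.015267, 0.033986) × (-0.021958, -0.008256) = (0.000616, -0.000620)  (running Σ = (0.388248, 0.000000))
Σ over m = (0.388248, 0.000000); ×(4π/5) → (0.975774, 0.000000). Real part: 0.975774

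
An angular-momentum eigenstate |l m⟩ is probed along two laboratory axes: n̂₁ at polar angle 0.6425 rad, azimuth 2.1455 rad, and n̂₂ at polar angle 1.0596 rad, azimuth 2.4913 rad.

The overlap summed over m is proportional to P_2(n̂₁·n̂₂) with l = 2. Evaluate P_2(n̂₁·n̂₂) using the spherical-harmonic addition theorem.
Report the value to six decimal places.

Expand P_2 via completeness: Σ_{m} conj(Y_{2,m}) at Ω₁ times Y_{2,m} at Ω₂ —
  [-2]  conj(Y_{2,-2})(Ω₁) = (-0.056727, -0.126555) ; Y_{2,-2}(Ω₂) = (0.078432, 0.283163) ; Δ = (0.031387, -0.025989)
  [-1]  conj(Y_{2,-1})(Ω₁) = (-0.201456, 0.311069) ; Y_{2,-1}(Ω₂) = (-0.262355, -0.199564) ; Δ = (0.114931, -0.041407)
  [+0]  conj(Y_{2,0})(Ω₁) = (0.291069, -0.000000) ; Y_{2,0}(Ω₂) = (-0.088937, 0.000000) ; Δ = (-0.025887, 0.000000)
  [+1]  conj(Y_{2,1})(Ω₁) = (0.201456, 0.311069) ; Y_{2,1}(Ω₂) = (0.262355, -0.199564) ; Δ = (0.114931, 0.041407)
  [+2]  conj(Y_{2,2})(Ω₁) = (-0.056727, 0.126555) ; Y_{2,2}(Ω₂) = (0.078432, -0.283163) ; Δ = (0.031387, 0.025989)
Total Σ_m = (0.266749, 0.000000). Multiply by 2.513274: (0.670414, 0.000000). P_2(cos γ) = 0.670414

0.670414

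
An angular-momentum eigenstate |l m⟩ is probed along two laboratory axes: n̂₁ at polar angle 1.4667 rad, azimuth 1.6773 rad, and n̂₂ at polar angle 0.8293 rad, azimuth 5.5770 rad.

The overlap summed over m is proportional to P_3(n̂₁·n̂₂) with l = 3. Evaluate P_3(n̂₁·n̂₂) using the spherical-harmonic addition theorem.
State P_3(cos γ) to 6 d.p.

0.446429

Addition theorem: P_3(cos γ) = (4π/7) Σ_m Y*_{lm}(Ω₁) Y_{lm}(Ω₂), m = −3…3:
  m=-3: 0.12893 - 0.38971j × -0.08714 + 0.14285j = 0.04443 + 0.05238j  (running Σ = 0.04443 + 0.05238j)
  m=-2: -0.10267 - 0.02221j × 0.05922 + 0.37068j = 0.00215 - 0.03937j  (running Σ = 0.04659 + 0.01300j)
  m=-1: 0.03232 - 0.30236j × 0.23225 + 0.19809j = 0.06740 - 0.06382j  (running Σ = 0.11399 - 0.05081j)
  m=0: -0.11424 + 0.00000j × -0.18127 + 0.00000j = 0.02071 + 0.00000j  (running Σ = 0.13469 - 0.05081j)
  m=1: -0.03232 - 0.30236j × -0.23225 + 0.19809j = 0.06740 + 0.06382j  (running Σ = 0.20209 + 0.01300j)
  m=2: -0.10267 + 0.02221j × 0.05922 - 0.37068j = 0.00215 + 0.03937j  (running Σ = 0.20425 + 0.05238j)
  m=3: -0.12893 - 0.38971j × 0.08714 + 0.14285j = 0.04443 - 0.05238j  (running Σ = 0.24868 + 0.00000j)
Σ over m = 0.24868 + 0.00000j; ×(4π/7) → 0.44643 + 0.00000j. Real part: 0.446429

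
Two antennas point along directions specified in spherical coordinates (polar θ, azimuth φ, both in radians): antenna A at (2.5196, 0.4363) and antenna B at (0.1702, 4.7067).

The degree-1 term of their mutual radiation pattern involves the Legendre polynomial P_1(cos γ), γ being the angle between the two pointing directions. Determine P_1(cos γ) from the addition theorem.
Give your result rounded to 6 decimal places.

-0.843189

Summing Y*_{l m}(θ₁,φ₁)·Y_{l m}(θ₂,φ₂) over m ∈ [−1, 1]; prefactor 4π/(2·1+1) = 4.188790:
  term(m=-1) = -0.005039+0.010648i   from Y*(Ω₁)=+0.182446+0.085069i, Y(Ω₂)=-0.000333+0.058519i
  term(m=+0) = -0.191219-0.000000i   from Y*(Ω₁)=-0.397097-0.000000i, Y(Ω₂)=+0.481543+0.000000i
  term(m=+1) = -0.005039-0.010648i   from Y*(Ω₁)=-0.182446+0.085069i, Y(Ω₂)=+0.000333+0.058519i
Σ over m = -0.201297+0.000000i; ×(4π/3) → -0.843189+0.000000i. Real part: -0.843189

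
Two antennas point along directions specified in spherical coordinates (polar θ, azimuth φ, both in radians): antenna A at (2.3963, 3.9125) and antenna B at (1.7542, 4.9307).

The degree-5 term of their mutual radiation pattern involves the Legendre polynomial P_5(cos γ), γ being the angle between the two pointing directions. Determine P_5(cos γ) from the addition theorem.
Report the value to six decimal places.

0.124508

Term-by-term m-sum for l=5 (normalisation 4π/11 = 1.142397):
  term(m=-5) = 0.01050 + 0.02639j   from Y*(Ω₁)=0.05037 + 0.04355j, Y(Ω₂)=0.37845 + 0.19666j
  term(m=-4) = -0.03407 + 0.04580j   from Y*(Ω₁)=0.22779 - 0.01322j, Y(Ω₂)=-0.16069 + 0.19173j
  term(m=-3) = 0.09562 + 0.00834j   from Y*(Ω₁)=0.28149 - 0.30709j, Y(Ω₂)=0.14033 + 0.18272j
  term(m=-2) = 0.04290 + 0.08539j   from Y*(Ω₁)=-0.01029 - 0.35512j, Y(Ω₂)=-0.24376 + 0.11375j
  term(m=-1) = -0.00873 + 0.01415j   from Y*(Ω₁)=0.06791 + 0.06597j, Y(Ω₂)=0.03803 + 0.17142j
  term(m=+0) = -0.10345 + 0.00000j   from Y*(Ω₁)=0.38068 + 0.00000j, Y(Ω₂)=-0.27176 + 0.00000j
  term(m=+1) = -0.00873 - 0.01415j   from Y*(Ω₁)=-0.06791 + 0.06597j, Y(Ω₂)=-0.03803 + 0.17142j
  term(m=+2) = 0.04290 - 0.08539j   from Y*(Ω₁)=-0.01029 + 0.35512j, Y(Ω₂)=-0.24376 - 0.11375j
  term(m=+3) = 0.09562 - 0.00834j   from Y*(Ω₁)=-0.28149 - 0.30709j, Y(Ω₂)=-0.14033 + 0.18272j
  term(m=+4) = -0.03407 - 0.04580j   from Y*(Ω₁)=0.22779 + 0.01322j, Y(Ω₂)=-0.16069 - 0.19173j
  term(m=+5) = 0.01050 - 0.02639j   from Y*(Ω₁)=-0.05037 + 0.04355j, Y(Ω₂)=-0.37845 + 0.19666j
Accumulated sum 0.10899 - 0.00000j; after 4π/(2l+1) scaling, 0.12451 - 0.00000j ⇒ P_5 = 0.124508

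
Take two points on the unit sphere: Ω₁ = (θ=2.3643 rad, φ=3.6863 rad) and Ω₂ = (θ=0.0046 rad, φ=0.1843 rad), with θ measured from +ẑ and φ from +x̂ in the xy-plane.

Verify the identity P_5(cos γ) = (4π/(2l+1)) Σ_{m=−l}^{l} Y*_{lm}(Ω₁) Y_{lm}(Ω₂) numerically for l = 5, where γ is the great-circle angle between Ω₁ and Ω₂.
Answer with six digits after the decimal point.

0.387186

Expand P_5 via completeness: Σ_{m} conj(Y_{5,m}) at Ω₁ times Y_{5,m} at Ω₂ —
  term(m=-5) = (0.000000, -0.000000)   from Y*(Ω₁)=(0.071980, -0.031977), Y(Ω₂)=(0.000000, -0.000000)
  term(m=-4) = (-0.000000, -0.000000)   from Y*(Ω₁)=(0.144608, -0.207772), Y(Ω₂)=(0.000000, -0.000000)
  term(m=-3) = (-0.000000, -0.000000)   from Y*(Ω₁)=(0.026985, -0.425568), Y(Ω₂)=(0.000000, -0.000000)
  term(m=-2) = (-0.000017, -0.000015)   from Y*(Ω₁)=(-0.144257, -0.276160), Y(Ω₂)=(0.000067, -0.000026)
  term(m=-1) = (0.001714, 0.000646)   from Y*(Ω₁)=(0.132926, 0.080533), Y(Ω₂)=(0.011586, -0.002160)
  term(m=+0) = (0.335530, 0.000000)   from Y*(Ω₁)=(0.358681, -0.000000), Y(Ω₂)=(0.935454, 0.000000)
  term(m=+1) = (0.001714, -0.000646)   from Y*(Ω₁)=(-0.132926, 0.080533), Y(Ω₂)=(-0.011586, -0.002160)
  term(m=+2) = (-0.000017, 0.000015)   from Y*(Ω₁)=(-0.144257, 0.276160), Y(Ω₂)=(0.000067, 0.000026)
  term(m=+3) = (-0.000000, 0.000000)   from Y*(Ω₁)=(-0.026985, -0.425568), Y(Ω₂)=(-0.000000, -0.000000)
  term(m=+4) = (-0.000000, 0.000000)   from Y*(Ω₁)=(0.144608, 0.207772), Y(Ω₂)=(0.000000, 0.000000)
  term(m=+5) = (0.000000, 0.000000)   from Y*(Ω₁)=(-0.071980, -0.031977), Y(Ω₂)=(-0.000000, -0.000000)
Accumulated sum (0.338924, 0.000000); after 4π/(2l+1) scaling, (0.387186, 0.000000) ⇒ P_5 = 0.387186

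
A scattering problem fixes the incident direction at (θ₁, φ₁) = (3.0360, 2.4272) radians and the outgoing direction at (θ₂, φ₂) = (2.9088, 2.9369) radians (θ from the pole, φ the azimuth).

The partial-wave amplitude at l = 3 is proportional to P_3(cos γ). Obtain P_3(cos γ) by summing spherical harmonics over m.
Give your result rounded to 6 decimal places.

0.933915

Summing Y*_{l m}(θ₁,φ₁)·Y_{l m}(θ₂,φ₂) over m ∈ [−3, 3]; prefactor 4π/(2·3+1) = 1.795196:
  m=-3: Y*=+0.000265+0.000411i  Y=-0.004187-0.002952i  product +0.000000-0.000003i
  m=-2: Y*=-0.001598+0.011176i  Y=-0.048550-0.021066i  product +0.000313-0.000509i
  m=-1: Y*=-0.101505+0.088025i  Y=-0.272574-0.056586i  product +0.032649-0.018249i
  m=+0: Y*=-0.721584-0.000000i  Y=-0.629596+0.000000i  product +0.454306+0.000000i
  m=+1: Y*=+0.101505+0.088025i  Y=+0.272574-0.056586i  product +0.032649+0.018249i
  m=+2: Y*=-0.001598-0.011176i  Y=-0.048550+0.021066i  product +0.000313+0.000509i
  m=+3: Y*=-0.000265+0.000411i  Y=+0.004187-0.002952i  product +0.000000+0.000003i
Accumulated sum +0.520230+0.000000i; after 4π/(2l+1) scaling, +0.933915+0.000000i ⇒ P_3 = 0.933915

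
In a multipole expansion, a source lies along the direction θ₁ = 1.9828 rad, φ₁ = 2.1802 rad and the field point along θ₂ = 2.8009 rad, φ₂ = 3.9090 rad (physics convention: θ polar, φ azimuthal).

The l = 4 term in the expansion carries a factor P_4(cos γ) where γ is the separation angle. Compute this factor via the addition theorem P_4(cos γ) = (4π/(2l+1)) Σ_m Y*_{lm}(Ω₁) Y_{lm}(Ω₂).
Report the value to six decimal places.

0.019887

Addition theorem: P_4(cos γ) = (4π/9) Σ_m Y*_{lm}(Ω₁) Y_{lm}(Ω₂), m = −4…4:
  m=-4: Y*=(-0.237818, 0.201934)  Y=(-0.005502, -0.000397)  product (0.001389, -0.001017)
  m=-3: Y*=(-0.372929, -0.098175)  Y=(-0.029397, -0.032755)  product (0.007747, 0.015101)
  m=-2: Y*=(-0.011863, -0.032298)  Y=(0.007012, -0.194780)  product (-0.006374, 0.002084)
  m=-1: Y*=(-0.186550, 0.267252)  Y=(0.345119, -0.332919)  product (0.024591, 0.154340)
  m=+0: Y*=(-0.096340, -0.000000)  Y=(0.420002, 0.000000)  product (-0.040463, -0.000000)
  m=+1: Y*=(0.186550, 0.267252)  Y=(-0.345119, -0.332919)  product (0.024591, -0.154340)
  m=+2: Y*=(-0.011863, 0.032298)  Y=(0.007012, 0.194780)  product (-0.006374, -0.002084)
  m=+3: Y*=(0.372929, -0.098175)  Y=(0.029397, -0.032755)  product (0.007747, -0.015101)
  m=+4: Y*=(-0.237818, -0.201934)  Y=(-0.005502, 0.000397)  product (0.001389, 0.001017)
Σ over m = (0.014243, -0.000000); ×(4π/9) → (0.019887, -0.000000). Real part: 0.019887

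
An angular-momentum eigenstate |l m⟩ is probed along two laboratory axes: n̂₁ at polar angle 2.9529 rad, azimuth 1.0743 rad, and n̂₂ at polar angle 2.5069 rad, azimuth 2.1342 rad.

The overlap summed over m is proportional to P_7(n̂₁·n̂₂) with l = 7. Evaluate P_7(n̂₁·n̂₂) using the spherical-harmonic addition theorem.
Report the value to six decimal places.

-0.382314

Summing Y*_{l m}(θ₁,φ₁)·Y_{l m}(θ₂,φ₂) over m ∈ [−7, 7]; prefactor 4π/(2·7+1) = 0.837758:
  term(m=-7) = (0.000000, -0.000000)   from Y*(Ω₁)=(0.000001, 0.000004), Y(Ω₂)=(-0.009262, -0.008955)
  term(m=-6) = (0.000005, -0.000000)   from Y*(Ω₁)=(-0.000079, -0.000013), Y(Ω₂)=(-0.063609, 0.015487)
  term(m=-5) = (0.000109, 0.000164)   from Y*(Ω₁)=(0.000602, -0.000777), Y(Ω₂)=(-0.063713, 0.189355)
  term(m=-4) = (-0.001538, 0.003007)   from Y*(Ω₁)=(0.003435, 0.007792), Y(Ω₂)=(0.250234, 0.307665)
  term(m=-3) = (-0.024779, 0.000945)   from Y*(Ω₁)=(-0.052714, -0.004296), Y(Ω₂)=(0.465512, -0.055855)
  term(m=-2) = (-0.019934, -0.032587)   from Y*(Ω₁)=(0.123994, -0.190166), Y(Ω₂)=(0.072280, -0.151956)
  term(m=-1) = (-0.095257, 0.169939)   from Y*(Ω₁)=(0.284003, 0.524221), Y(Ω₂)=(0.174511, 0.276255)
  term(m=+0) = (-0.173564, -0.000000)   from Y*(Ω₁)=(-0.611486, -0.000000), Y(Ω₂)=(0.283840, 0.000000)
  term(m=+1) = (-0.095257, -0.169939)   from Y*(Ω₁)=(-0.284003, 0.524221), Y(Ω₂)=(-0.174511, 0.276255)
  term(m=+2) = (-0.019934, 0.032587)   from Y*(Ω₁)=(0.123994, 0.190166), Y(Ω₂)=(0.072280, 0.151956)
  term(m=+3) = (-0.024779, -0.000945)   from Y*(Ω₁)=(0.052714, -0.004296), Y(Ω₂)=(-0.465512, -0.055855)
  term(m=+4) = (-0.001538, -0.003007)   from Y*(Ω₁)=(0.003435, -0.007792), Y(Ω₂)=(0.250234, -0.307665)
  term(m=+5) = (0.000109, -0.000164)   from Y*(Ω₁)=(-0.000602, -0.000777), Y(Ω₂)=(0.063713, 0.189355)
  term(m=+6) = (0.000005, 0.000000)   from Y*(Ω₁)=(-0.000079, 0.000013), Y(Ω₂)=(-0.063609, -0.015487)
  term(m=+7) = (0.000000, 0.000000)   from Y*(Ω₁)=(-0.000001, 0.000004), Y(Ω₂)=(0.009262, -0.008955)
Accumulated sum (-0.456353, 0.000000); after 4π/(2l+1) scaling, (-0.382314, 0.000000) ⇒ P_7 = -0.382314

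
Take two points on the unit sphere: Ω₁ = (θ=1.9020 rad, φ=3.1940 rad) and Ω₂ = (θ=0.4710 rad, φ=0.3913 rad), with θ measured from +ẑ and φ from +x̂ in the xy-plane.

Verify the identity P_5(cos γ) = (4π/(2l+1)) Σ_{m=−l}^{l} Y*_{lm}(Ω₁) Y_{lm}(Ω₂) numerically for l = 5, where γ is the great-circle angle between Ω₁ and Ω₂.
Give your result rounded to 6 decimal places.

0.356480

Addition theorem: P_5(cos γ) = (4π/11) Σ_m Y*_{lm}(Ω₁) Y_{lm}(Ω₂), m = −5…5:
  term(m=-5) = (0.000387, 0.003110)   from Y*(Ω₁)=(-0.339011, -0.090924), Y(Ω₂)=(-0.003360, -0.008274)
  term(m=-4) = (-0.004520, 0.020678)   from Y*(Ω₁)=(-0.373318, -0.079425), Y(Ω₂)=(0.000310, -0.055455)
  term(m=-3) = (0.001478, -0.002388)   from Y*(Ω₁)=(0.013960, 0.002213), Y(Ω₂)=(0.076806, -0.183247)
  term(m=-2) = (0.112671, -0.090701)   from Y*(Ω₁)=(0.334645, 0.035205), Y(Ω₂)=(0.304801, -0.303100)
  term(m=-1) = (0.031860, -0.011230)   from Y*(Ω₁)=(0.074281, 0.003896), Y(Ω₂)=(0.419823, -0.173209)
  term(m=+0) = (0.028297, 0.000000)   from Y*(Ω₁)=(-0.315742, -0.000000), Y(Ω₂)=(-0.089621, 0.000000)
  term(m=+1) = (0.031860, 0.011230)   from Y*(Ω₁)=(-0.074281, 0.003896), Y(Ω₂)=(-0.419823, -0.173209)
  term(m=+2) = (0.112671, 0.090701)   from Y*(Ω₁)=(0.334645, -0.035205), Y(Ω₂)=(0.304801, 0.303100)
  term(m=+3) = (0.001478, 0.002388)   from Y*(Ω₁)=(-0.013960, 0.002213), Y(Ω₂)=(-0.076806, -0.183247)
  term(m=+4) = (-0.004520, -0.020678)   from Y*(Ω₁)=(-0.373318, 0.079425), Y(Ω₂)=(0.000310, 0.055455)
  term(m=+5) = (0.000387, -0.003110)   from Y*(Ω₁)=(0.339011, -0.090924), Y(Ω₂)=(0.003360, -0.008274)
Total Σ_m = (0.312046, 0.000000). Multiply by 1.142397: (0.356480, 0.000000). P_5(cos γ) = 0.356480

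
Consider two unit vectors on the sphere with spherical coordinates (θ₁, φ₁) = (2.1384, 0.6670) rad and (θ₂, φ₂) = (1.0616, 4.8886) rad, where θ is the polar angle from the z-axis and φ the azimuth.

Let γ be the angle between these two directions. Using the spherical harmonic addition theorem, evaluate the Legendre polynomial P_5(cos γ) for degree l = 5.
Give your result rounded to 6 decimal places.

0.174944

Addition theorem: P_5(cos γ) = (4π/11) Σ_m Y*_{lm}(Ω₁) Y_{lm}(Ω₂), m = −5…5:
  term(m=-5) = -0.029574-0.036005i   from Y*(Ω₁)=-0.194133-0.038022i, Y(Ω₂)=+0.181693+0.149879i
  term(m=-4) = +0.063420-0.153256i   from Y*(Ω₁)=+0.354957-0.181913i, Y(Ω₂)=+0.316748-0.269427i
  term(m=-3) = +0.086655-0.008557i   from Y*(Ω₁)=-0.138496+0.301822i, Y(Ω₂)=-0.132249-0.226422i
  term(m=-2) = +0.008652+0.012944i   from Y*(Ω₁)=+0.020199+0.083699i, Y(Ω₂)=+0.169714-0.062417i
  term(m=-1) = -0.052478+0.098199i   from Y*(Ω₁)=-0.274160-0.215869i, Y(Ω₂)=-0.055935-0.314140i
  term(m=+0) = -0.000213-0.000000i   from Y*(Ω₁)=-0.001942-0.000000i, Y(Ω₂)=+0.109647+0.000000i
  term(m=+1) = -0.052478-0.098199i   from Y*(Ω₁)=+0.274160-0.215869i, Y(Ω₂)=+0.055935-0.314140i
  term(m=+2) = +0.008652-0.012944i   from Y*(Ω₁)=+0.020199-0.083699i, Y(Ω₂)=+0.169714+0.062417i
  term(m=+3) = +0.086655+0.008557i   from Y*(Ω₁)=+0.138496+0.301822i, Y(Ω₂)=+0.132249-0.226422i
  term(m=+4) = +0.063420+0.153256i   from Y*(Ω₁)=+0.354957+0.181913i, Y(Ω₂)=+0.316748+0.269427i
  term(m=+5) = -0.029574+0.036005i   from Y*(Ω₁)=+0.194133-0.038022i, Y(Ω₂)=-0.181693+0.149879i
Σ over m = +0.153138-0.000000i; ×(4π/11) → +0.174944-0.000000i. Real part: 0.174944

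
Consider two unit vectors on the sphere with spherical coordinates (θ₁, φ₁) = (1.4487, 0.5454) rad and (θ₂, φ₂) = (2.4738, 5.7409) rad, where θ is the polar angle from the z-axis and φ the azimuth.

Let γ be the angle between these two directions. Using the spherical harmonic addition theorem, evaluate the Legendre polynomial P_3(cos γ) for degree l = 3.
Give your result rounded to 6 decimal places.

-0.267722

Summing Y*_{l m}(θ₁,φ₁)·Y_{l m}(θ₂,φ₂) over m ∈ [−3, 3]; prefactor 4π/(2·3+1) = 1.795196:
  m=-3: Y*=-0.026664+0.407103i  Y=-0.005551+0.098922i  product -0.040123-0.004898i
  m=-2: Y*=+0.056625+0.108768i  Y=-0.143796-0.272057i  product +0.021449-0.031046i
  m=-1: Y*=-0.253897-0.154063i  Y=+0.356999+0.215106i  product -0.057501-0.109615i
  m=+0: Y*=-0.132980-0.000000i  Y=-0.024209+0.000000i  product +0.003219+0.000000i
  m=+1: Y*=+0.253897-0.154063i  Y=-0.356999+0.215106i  product -0.057501+0.109615i
  m=+2: Y*=+0.056625-0.108768i  Y=-0.143796+0.272057i  product +0.021449+0.031046i
  m=+3: Y*=+0.026664+0.407103i  Y=+0.005551+0.098922i  product -0.040123+0.004898i
Accumulated sum -0.149132-0.000000i; after 4π/(2l+1) scaling, -0.267722-0.000000i ⇒ P_3 = -0.267722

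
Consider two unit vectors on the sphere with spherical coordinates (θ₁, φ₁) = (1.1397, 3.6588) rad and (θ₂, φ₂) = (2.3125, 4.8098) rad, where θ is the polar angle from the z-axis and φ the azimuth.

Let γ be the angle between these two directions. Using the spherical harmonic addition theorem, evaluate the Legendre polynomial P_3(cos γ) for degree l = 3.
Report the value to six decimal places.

Expand P_3 via completeness: Σ_{m} conj(Y_{3,m}) at Ω₁ times Y_{3,m} at Ω₂ —
  term(m=-3) = -0.04981 + 0.01603j   from Y*(Ω₁)=-0.00600 - 0.31281j, Y(Ω₂)=-0.04818 - 0.16015j
  term(m=-2) = 0.08834 + 0.09848j   from Y*(Ω₁)=0.18013 + 0.30298j, Y(Ω₂)=0.36823 - 0.07266j
  term(m=-1) = -0.00464 + 0.01040j   from Y*(Ω₁)=0.03240 + 0.01843j, Y(Ω₂)=0.02971 + 0.30399j
  term(m=+0) = -0.06005 + 0.00000j   from Y*(Ω₁)=-0.33167 + 0.00000j, Y(Ω₂)=0.18105 + 0.00000j
  term(m=+1) = -0.00464 - 0.01040j   from Y*(Ω₁)=-0.03240 + 0.01843j, Y(Ω₂)=-0.02971 + 0.30399j
  term(m=+2) = 0.08834 - 0.09848j   from Y*(Ω₁)=0.18013 - 0.30298j, Y(Ω₂)=0.36823 + 0.07266j
  term(m=+3) = -0.04981 - 0.01603j   from Y*(Ω₁)=0.00600 - 0.31281j, Y(Ω₂)=0.04818 - 0.16015j
Total Σ_m = 0.00774 + 0.00000j. Multiply by 1.795196: 0.01390 + 0.00000j. P_3(cos γ) = 0.013903

0.013903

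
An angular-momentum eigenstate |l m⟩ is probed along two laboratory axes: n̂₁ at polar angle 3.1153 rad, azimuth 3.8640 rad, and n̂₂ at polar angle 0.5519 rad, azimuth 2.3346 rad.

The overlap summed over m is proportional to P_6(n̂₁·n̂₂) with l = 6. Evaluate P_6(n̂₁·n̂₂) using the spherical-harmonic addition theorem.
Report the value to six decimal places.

Expand P_6 via completeness: Σ_{m} conj(Y_{6,m}) at Ω₁ times Y_{6,m} at Ω₂ —
  m=-6: -0.000000-0.000000i × +0.001297-0.009951i = -0.000000+0.000000i  (running Σ = -0.000000+0.000000i)
  m=-5: -0.000000-0.000000i × +0.035388+0.043993i = -0.000000-0.000000i  (running Σ = -0.000000-0.000000i)
  m=-4: -0.000002+0.000000i × -0.187385-0.016226i = +0.000000-0.000000i  (running Σ = +0.000000-0.000000i)
  m=-3: -0.000053+0.000078i × +0.298923-0.262501i = +0.000005+0.000037i  (running Σ = +0.000005+0.000037i)
  m=-2: +0.000452+0.003566i × -0.020483+0.473964i = -0.001699+0.000141i  (running Σ = -0.001694+0.000178i)
  m=-1: +0.064778+0.057092i × -0.076010-0.079366i = -0.000393-0.009481i  (running Σ = -0.002087-0.009302i)
  m=0: +1.009738-0.000000i × -0.407894+0.000000i = -0.411866+0.000000i  (running Σ = -0.413953-0.009302i)
  m=1: -0.064778+0.057092i × +0.076010-0.079366i = -0.000393+0.009481i  (running Σ = -0.414346+0.000178i)
  m=2: +0.000452-0.003566i × -0.020483-0.473964i = -0.001699-0.000141i  (running Σ = -0.416045+0.000037i)
  m=3: +0.000053+0.000078i × -0.298923-0.262501i = +0.000005-0.000037i  (running Σ = -0.416040-0.000000i)
  m=4: -0.000002-0.000000i × -0.187385+0.016226i = +0.000000+0.000000i  (running Σ = -0.416040-0.000000i)
  m=5: +0.000000-0.000000i × -0.035388+0.043993i = -0.000000+0.000000i  (running Σ = -0.416040+0.000000i)
  m=6: -0.000000+0.000000i × +0.001297+0.009951i = -0.000000-0.000000i  (running Σ = -0.416040+0.000000i)
Σ over m = -0.416040+0.000000i; ×(4π/13) → -0.402162+0.000000i. Real part: -0.402162

-0.402162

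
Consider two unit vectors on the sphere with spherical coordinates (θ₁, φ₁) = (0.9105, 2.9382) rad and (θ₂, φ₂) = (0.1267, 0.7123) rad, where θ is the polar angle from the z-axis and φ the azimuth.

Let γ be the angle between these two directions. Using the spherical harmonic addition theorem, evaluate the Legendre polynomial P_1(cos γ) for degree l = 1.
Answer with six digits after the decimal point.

Expand P_1 via completeness: Σ_{m} conj(Y_{1,m}) at Ω₁ times Y_{1,m} at Ω₂ —
  [-1]  conj(Y_{1,-1})(Ω₁) = -0.267250+0.055119i ; Y_{1,-1}(Ω₂) = +0.033042-0.028533i ; Δ = -0.007258+0.009447i
  [+0]  conj(Y_{1,0})(Ω₁) = +0.299685-0.000000i ; Y_{1,0}(Ω₂) = +0.484686+0.000000i ; Δ = +0.145253+0.000000i
  [+1]  conj(Y_{1,1})(Ω₁) = +0.267250+0.055119i ; Y_{1,1}(Ω₂) = -0.033042-0.028533i ; Δ = -0.007258-0.009447i
Accumulated sum +0.130737+0.000000i; after 4π/(2l+1) scaling, +0.547631+0.000000i ⇒ P_1 = 0.547631

0.547631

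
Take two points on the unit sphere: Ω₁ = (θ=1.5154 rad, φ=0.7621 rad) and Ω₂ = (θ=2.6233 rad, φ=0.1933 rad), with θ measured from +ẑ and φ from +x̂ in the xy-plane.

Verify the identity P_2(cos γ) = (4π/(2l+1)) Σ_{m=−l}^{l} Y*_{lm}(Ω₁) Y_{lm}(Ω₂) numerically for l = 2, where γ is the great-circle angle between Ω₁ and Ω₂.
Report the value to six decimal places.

Addition theorem: P_2(cos γ) = (4π/5) Σ_m Y*_{lm}(Ω₁) Y_{lm}(Ω₂), m = −2…2:
  m=-2: Y*=0.01794 + 0.38467j  Y=0.08780 - 0.03574j  product 0.01532 + 0.03313j
  m=-1: Y*=0.03090 + 0.02949j  Y=-0.32626 + 0.06386j  product -0.01196 - 0.00765j
  m=+0: Y*=-0.31249 + 0.00000j  Y=0.39857 + 0.00000j  product -0.12455 + 0.00000j
  m=+1: Y*=-0.03090 + 0.02949j  Y=0.32626 + 0.06386j  product -0.01196 + 0.00765j
  m=+2: Y*=0.01794 - 0.38467j  Y=0.08780 + 0.03574j  product 0.01532 - 0.03313j
Σ over m = -0.11783 + 0.00000j; ×(4π/5) → -0.29613 + 0.00000j. Real part: -0.296135

-0.296135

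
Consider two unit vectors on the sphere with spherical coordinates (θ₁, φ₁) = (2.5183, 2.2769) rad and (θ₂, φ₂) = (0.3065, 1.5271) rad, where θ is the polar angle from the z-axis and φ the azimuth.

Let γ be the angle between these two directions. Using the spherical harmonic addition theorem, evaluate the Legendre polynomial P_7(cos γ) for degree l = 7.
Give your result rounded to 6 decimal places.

-0.281639

Summing Y*_{l m}(θ₁,φ₁)·Y_{l m}(θ₂,φ₂) over m ∈ [−7, 7]; prefactor 4π/(2·7+1) = 0.837758:
  term(m=-7) = +0.000001-0.000001i   from Y*(Ω₁)=-0.011240-0.002636i, Y(Ω₂)=-0.000034+0.000109i
  term(m=-6) = +0.000017+0.000079i   from Y*(Ω₁)=-0.027522-0.053416i, Y(Ω₂)=-0.001300-0.000349i
  term(m=-5) = -0.001534-0.001066i   from Y*(Ω₁)=+0.071379-0.174180i, Y(Ω₂)=+0.002151-0.009689i
  term(m=-4) = +0.019501-0.002796i   from Y*(Ω₁)=+0.366121-0.120183i, Y(Ω₂)=+0.050344+0.008890i
  term(m=-3) = -0.055553+0.068894i   from Y*(Ω₁)=+0.406589+0.247894i, Y(Ω₂)=-0.024293+0.184254i
  term(m=-2) = -0.006426-0.090105i   from Y*(Ω₁)=+0.031678+0.198072i, Y(Ω₂)=-0.448622-0.039306i
  term(m=-1) = -0.133560-0.124374i   from Y*(Ω₁)=+0.198777-0.233094i, Y(Ω₂)=+0.026024-0.595181i
  term(m=+0) = +0.018927+0.000000i   from Y*(Ω₁)=+0.310863-0.000000i, Y(Ω₂)=+0.060885+0.000000i
  term(m=+1) = -0.133560+0.124374i   from Y*(Ω₁)=-0.198777-0.233094i, Y(Ω₂)=-0.026024-0.595181i
  term(m=+2) = -0.006426+0.090105i   from Y*(Ω₁)=+0.031678-0.198072i, Y(Ω₂)=-0.448622+0.039306i
  term(m=+3) = -0.055553-0.068894i   from Y*(Ω₁)=-0.406589+0.247894i, Y(Ω₂)=+0.024293+0.184254i
  term(m=+4) = +0.019501+0.002796i   from Y*(Ω₁)=+0.366121+0.120183i, Y(Ω₂)=+0.050344-0.008890i
  term(m=+5) = -0.001534+0.001066i   from Y*(Ω₁)=-0.071379-0.174180i, Y(Ω₂)=-0.002151-0.009689i
  term(m=+6) = +0.000017-0.000079i   from Y*(Ω₁)=-0.027522+0.053416i, Y(Ω₂)=-0.001300+0.000349i
  term(m=+7) = +0.000001+0.000001i   from Y*(Ω₁)=+0.011240-0.002636i, Y(Ω₂)=+0.000034+0.000109i
Total Σ_m = -0.336182+0.000000i. Multiply by 0.837758: -0.281639+0.000000i. P_7(cos γ) = -0.281639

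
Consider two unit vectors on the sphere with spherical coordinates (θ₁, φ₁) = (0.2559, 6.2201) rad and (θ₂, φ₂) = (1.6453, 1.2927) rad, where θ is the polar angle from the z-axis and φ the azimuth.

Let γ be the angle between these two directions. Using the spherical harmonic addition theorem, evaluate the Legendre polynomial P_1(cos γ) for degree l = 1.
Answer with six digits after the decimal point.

-0.018156

Summing Y*_{l m}(θ₁,φ₁)·Y_{l m}(θ₂,φ₂) over m ∈ [−1, 1]; prefactor 4π/(2·1+1) = 4.188790:
  m=-1: +0.087276-0.005513i × +0.094584-0.331299i = +0.006428-0.029436i  (running Σ = +0.006428-0.029436i)
  m=0: +0.472692-0.000000i × -0.036369+0.000000i = -0.017191+0.000000i  (running Σ = -0.010763-0.029436i)
  m=1: -0.087276-0.005513i × -0.094584-0.331299i = +0.006428+0.029436i  (running Σ = -0.004334+0.000000i)
Total Σ_m = -0.004334+0.000000i. Multiply by 4.188790: -0.018156+0.000000i. P_1(cos γ) = -0.018156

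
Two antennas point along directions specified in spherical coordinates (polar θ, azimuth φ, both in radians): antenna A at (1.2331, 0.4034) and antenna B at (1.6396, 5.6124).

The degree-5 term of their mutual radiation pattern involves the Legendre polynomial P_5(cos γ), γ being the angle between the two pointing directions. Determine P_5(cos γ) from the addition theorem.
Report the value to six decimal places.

0.233263

Term-by-term m-sum for l=5 (normalisation 4π/11 = 1.142397):
  [-5]  conj(Y_{5,-5})(Ω₁) = (-0.149769, 0.313075) ; Y_{5,-5}(Ω₂) = (-0.448366, -0.096660) ; Δ = (0.097414, -0.125896)
  [-4]  conj(Y_{5,-4})(Ω₁) = (-0.016491, 0.385025) ; Y_{5,-4}(Ω₂) = (0.089632, -0.044235) ; Δ = (0.015554, 0.035240)
  [-3]  conj(Y_{5,-3})(Ω₁) = (-0.001238, -0.003284) ; Y_{5,-3}(Ω₂) = (0.140548, -0.297338) ; Δ = (-0.001150, -0.000093)
  [-2]  conj(Y_{5,-2})(Ω₁) = (-0.231935, -0.242081) ; Y_{5,-2}(Ω₂) = (0.025976, 0.111329) ; Δ = (0.020926, -0.032109)
  [-1]  conj(Y_{5,-1})(Ω₁) = (-0.078860, -0.033658) ; Y_{5,-1}(Ω₂) = (0.233849, 0.185567) ; Δ = (-0.012196, -0.022505)
  [+0]  conj(Y_{5,0})(Ω₁) = (0.312895, -0.000000) ; Y_{5,0}(Ω₂) = (-0.117955, 0.000000) ; Δ = (-0.036908, 0.000000)
  [+1]  conj(Y_{5,1})(Ω₁) = (0.078860, -0.033658) ; Y_{5,1}(Ω₂) = (-0.233849, 0.185567) ; Δ = (-0.012196, 0.022505)
  [+2]  conj(Y_{5,2})(Ω₁) = (-0.231935, 0.242081) ; Y_{5,2}(Ω₂) = (0.025976, -0.111329) ; Δ = (0.020926, 0.032109)
  [+3]  conj(Y_{5,3})(Ω₁) = (0.001238, -0.003284) ; Y_{5,3}(Ω₂) = (-0.140548, -0.297338) ; Δ = (-0.001150, 0.000093)
  [+4]  conj(Y_{5,4})(Ω₁) = (-0.016491, -0.385025) ; Y_{5,4}(Ω₂) = (0.089632, 0.044235) ; Δ = (0.015554, -0.035240)
  [+5]  conj(Y_{5,5})(Ω₁) = (0.149769, 0.313075) ; Y_{5,5}(Ω₂) = (0.448366, -0.096660) ; Δ = (0.097414, 0.125896)
Total Σ_m = (0.204187, 0.000000). Multiply by 1.142397: (0.233263, 0.000000). P_5(cos γ) = 0.233263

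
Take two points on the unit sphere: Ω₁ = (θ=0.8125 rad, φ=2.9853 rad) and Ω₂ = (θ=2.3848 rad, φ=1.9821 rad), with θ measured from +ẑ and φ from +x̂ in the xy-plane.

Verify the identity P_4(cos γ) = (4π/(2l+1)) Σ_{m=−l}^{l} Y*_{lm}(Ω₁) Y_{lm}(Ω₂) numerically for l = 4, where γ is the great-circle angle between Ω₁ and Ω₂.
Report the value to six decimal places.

Term-by-term m-sum for l=4 (normalisation 4π/9 = 1.396263):
  [-4]  conj(Y_{4,-4})(Ω₁) = 0.09969 - 0.07195j ; Y_{4,-4}(Ω₂) = -0.00731 - 0.09807j ; Δ = -0.00779 - 0.00925j
  [-3]  conj(Y_{4,-3})(Ω₁) = -0.29384 + 0.14884j ; Y_{4,-3}(Ω₂) = -0.27799 - 0.09736j ; Δ = 0.09617 - 0.01277j
  [-2]  conj(Y_{4,-2})(Ω₁) = 0.38763 - 0.12528j ; Y_{4,-2}(Ω₂) = -0.28968 + 0.31208j ; Δ = -0.07319 + 0.15726j
  [-1]  conj(Y_{4,-1})(Ω₁) = -0.07242 + 0.01141j ; Y_{4,-1}(Ω₂) = 0.06610 + 0.15155j ; Δ = -0.00652 - 0.01022j
  [+0]  conj(Y_{4,0})(Ω₁) = -0.35541 + 0.00000j ; Y_{4,0}(Ω₂) = -0.32565 + 0.00000j ; Δ = 0.11574 + 0.00000j
  [+1]  conj(Y_{4,1})(Ω₁) = 0.07242 + 0.01141j ; Y_{4,1}(Ω₂) = -0.06610 + 0.15155j ; Δ = -0.00652 + 0.01022j
  [+2]  conj(Y_{4,2})(Ω₁) = 0.38763 + 0.12528j ; Y_{4,2}(Ω₂) = -0.28968 - 0.31208j ; Δ = -0.07319 - 0.15726j
  [+3]  conj(Y_{4,3})(Ω₁) = 0.29384 + 0.14884j ; Y_{4,3}(Ω₂) = 0.27799 - 0.09736j ; Δ = 0.09617 + 0.01277j
  [+4]  conj(Y_{4,4})(Ω₁) = 0.09969 + 0.07195j ; Y_{4,4}(Ω₂) = -0.00731 + 0.09807j ; Δ = -0.00779 + 0.00925j
Total Σ_m = 0.13310 + 0.00000j. Multiply by 1.396263: 0.18584 + 0.00000j. P_4(cos γ) = 0.185844

0.185844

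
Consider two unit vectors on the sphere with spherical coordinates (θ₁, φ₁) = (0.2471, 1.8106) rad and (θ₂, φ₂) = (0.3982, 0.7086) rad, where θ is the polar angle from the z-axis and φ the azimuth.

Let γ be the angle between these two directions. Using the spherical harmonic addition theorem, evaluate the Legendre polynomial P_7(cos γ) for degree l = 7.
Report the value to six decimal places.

Addition theorem: P_7(cos γ) = (4π/15) Σ_m Y*_{lm}(Ω₁) Y_{lm}(Ω₂), m = −7…7:
  m=-7: Y*=0.00003 + 0.00000j  Y=0.00016 + 0.00064j  product 0.00000 + 0.00000j
  m=-6: Y*=-0.00005 - 0.00039j  Y=-0.00261 + 0.00525j  product 0.00000 + 0.00000j
  m=-5: Y*=-0.00336 + 0.00131j  Y=-0.02974 + 0.01262j  product 0.00008 - 0.00008j
  m=-4: Y*=0.01349 + 0.01923j  Y=-0.11727 - 0.03720j  product -0.00087 - 0.00276j
  m=-3: Y*=0.07185 - 0.08201j  Y=-0.17047 - 0.27495j  product -0.03480 - 0.00577j
  m=-2: Y*=-0.30583 - 0.15907j  Y=0.08218 - 0.53079j  product -0.10956 + 0.14926j
  m=-1: Y*=-0.15176 + 0.62067j  Y=0.29134 - 0.24971j  product 0.11077 + 0.21872j
  m=+0: Y*=0.33845 + 0.00000j  Y=-0.28366 + 0.00000j  product -0.09601 + 0.00000j
  m=+1: Y*=0.15176 + 0.62067j  Y=-0.29134 - 0.24971j  product 0.11077 - 0.21872j
  m=+2: Y*=-0.30583 + 0.15907j  Y=0.08218 + 0.53079j  product -0.10956 - 0.14926j
  m=+3: Y*=-0.07185 - 0.08201j  Y=0.17047 - 0.27495j  product -0.03480 + 0.00577j
  m=+4: Y*=0.01349 - 0.01923j  Y=-0.11727 + 0.03720j  product -0.00087 + 0.00276j
  m=+5: Y*=0.00336 + 0.00131j  Y=0.02974 + 0.01262j  product 0.00008 + 0.00008j
  m=+6: Y*=-0.00005 + 0.00039j  Y=-0.00261 - 0.00525j  product 0.00000 - 0.00000j
  m=+7: Y*=-0.00003 + 0.00000j  Y=-0.00016 + 0.00064j  product 0.00000 - 0.00000j
Total Σ_m = -0.16474 - 0.00000j. Multiply by 0.837758: -0.13801 - 0.00000j. P_7(cos γ) = -0.138014

-0.138014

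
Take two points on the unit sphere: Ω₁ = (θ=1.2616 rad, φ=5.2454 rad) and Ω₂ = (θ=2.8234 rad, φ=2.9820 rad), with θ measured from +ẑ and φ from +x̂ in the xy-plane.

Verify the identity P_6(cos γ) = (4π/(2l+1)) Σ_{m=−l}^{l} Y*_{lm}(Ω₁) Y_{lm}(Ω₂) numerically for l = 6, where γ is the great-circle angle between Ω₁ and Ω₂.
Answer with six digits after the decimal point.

Term-by-term m-sum for l=6 (normalisation 4π/13 = 0.966644):
  m=-6: +0.360358+0.020372i × +0.000261+0.000370i = +0.000086+0.000139i  (running Σ = +0.000086+0.000139i)
  m=-5: +0.183207+0.354903i × +0.003326+0.003410i = -0.000601+0.001805i  (running Σ = -0.000515+0.001944i)
  m=-4: -0.002898+0.004610i × +0.024492+0.018174i = -0.000155+0.000060i  (running Σ = -0.000669+0.002004i)
  m=-3: +0.339351+0.009585i × +0.116413+0.060425i = +0.038925+0.021621i  (running Σ = +0.038256+0.023625i)
  m=-2: +0.054850+0.099272i × +0.351651+0.116215i = +0.007751+0.041284i  (running Σ = +0.046007+0.064909i)
  m=-1: +0.152007-0.257653i × +0.579241+0.093236i = +0.112071-0.135071i  (running Σ = +0.158078-0.070162i)
  m=0: +0.140175-0.000000i × +0.188256+0.000000i = +0.026389+0.000000i  (running Σ = +0.184467-0.070162i)
  m=1: -0.152007-0.257653i × -0.579241+0.093236i = +0.112071+0.135071i  (running Σ = +0.296538+0.064909i)
  m=2: +0.054850-0.099272i × +0.351651-0.116215i = +0.007751-0.041284i  (running Σ = +0.304289+0.023625i)
  m=3: -0.339351+0.009585i × -0.116413+0.060425i = +0.038925-0.021621i  (running Σ = +0.343214+0.002004i)
  m=4: -0.002898-0.004610i × +0.024492-0.018174i = -0.000155-0.000060i  (running Σ = +0.343060+0.001944i)
  m=5: -0.183207+0.354903i × -0.003326+0.003410i = -0.000601-0.001805i  (running Σ = +0.342459+0.000139i)
  m=6: +0.360358-0.020372i × +0.000261-0.000370i = +0.000086-0.000139i  (running Σ = +0.342545+0.000000i)
Total Σ_m = +0.342545+0.000000i. Multiply by 0.966644: +0.331119+0.000000i. P_6(cos γ) = 0.331119

0.331119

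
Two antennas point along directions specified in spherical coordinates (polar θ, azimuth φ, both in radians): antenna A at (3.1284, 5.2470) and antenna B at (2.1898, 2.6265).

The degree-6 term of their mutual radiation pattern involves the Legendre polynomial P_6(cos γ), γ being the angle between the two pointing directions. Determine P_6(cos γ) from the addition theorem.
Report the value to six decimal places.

0.234976

Expand P_6 via completeness: Σ_{m} conj(Y_{6,m}) at Ω₁ times Y_{6,m} at Ω₂ —
  term(m=-6) = -0.000000-0.000000i   from Y*(Ω₁)=+0.000000+0.000000i, Y(Ω₂)=-0.140820+0.007193i
  term(m=-5) = +0.000000+0.000000i   from Y*(Ω₁)=-0.000000-0.000000i, Y(Ω₂)=-0.293686+0.186644i
  term(m=-4) = -0.000000-0.000000i   from Y*(Ω₁)=-0.000000+0.000000i, Y(Ω₂)=-0.199568+0.374536i
  term(m=-3) = -0.000000+0.000002i   from Y*(Ω₁)=+0.000012+0.000000i, Y(Ω₂)=+0.003664+0.143554i
  term(m=-2) = -0.000130+0.000223i   from Y*(Ω₁)=-0.000436-0.000795i, Y(Ω₂)=-0.146734-0.244451i
  term(m=-1) = +0.009972-0.005724i   from Y*(Ω₁)=-0.022134+0.037380i, Y(Ω₂)=-0.230347-0.130391i
  term(m=+0) = +0.223400+0.000000i   from Y*(Ω₁)=+1.015249-0.000000i, Y(Ω₂)=+0.220044+0.000000i
  term(m=+1) = +0.009972+0.005724i   from Y*(Ω₁)=+0.022134+0.037380i, Y(Ω₂)=+0.230347-0.130391i
  term(m=+2) = -0.000130-0.000223i   from Y*(Ω₁)=-0.000436+0.000795i, Y(Ω₂)=-0.146734+0.244451i
  term(m=+3) = -0.000000-0.000002i   from Y*(Ω₁)=-0.000012+0.000000i, Y(Ω₂)=-0.003664+0.143554i
  term(m=+4) = -0.000000+0.000000i   from Y*(Ω₁)=-0.000000-0.000000i, Y(Ω₂)=-0.199568-0.374536i
  term(m=+5) = +0.000000-0.000000i   from Y*(Ω₁)=+0.000000-0.000000i, Y(Ω₂)=+0.293686+0.186644i
  term(m=+6) = -0.000000+0.000000i   from Y*(Ω₁)=+0.000000-0.000000i, Y(Ω₂)=-0.140820-0.007193i
Total Σ_m = +0.243084+0.000000i. Multiply by 0.966644: +0.234976+0.000000i. P_6(cos γ) = 0.234976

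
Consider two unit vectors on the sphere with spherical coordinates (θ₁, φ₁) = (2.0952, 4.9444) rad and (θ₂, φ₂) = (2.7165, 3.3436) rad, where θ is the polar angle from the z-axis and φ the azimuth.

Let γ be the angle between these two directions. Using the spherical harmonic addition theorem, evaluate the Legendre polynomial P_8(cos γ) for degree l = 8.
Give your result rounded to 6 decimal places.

Summing Y*_{l m}(θ₁,φ₁)·Y_{l m}(θ₂,φ₂) over m ∈ [−8, 8]; prefactor 4π/(2·8+1) = 0.739198:
  term(m=-8) = 0.00007 + 0.00002j   from Y*(Ω₁)=-0.04573 + 0.15591j, Y(Ω₂)=-0.00002 - 0.00043j
  term(m=-7) = 0.00030 - 0.00140j   from Y*(Ω₁)=0.37539 + 0.02002j, Y(Ω₂)=0.00059 - 0.00376j
  term(m=-6) = -0.00912 - 0.00166j   from Y*(Ω₁)=-0.07771 - 0.43018j, Y(Ω₂)=0.00744 - 0.01985j
  term(m=-5) = -0.00188 + 0.01242j   from Y*(Ω₁)=-0.13796 + 0.06008j, Y(Ω₂)=0.04441 - 0.07071j
  term(m=-4) = -0.06397 - 0.00771j   from Y*(Ω₁)=-0.16314 - 0.21785j, Y(Ω₂)=0.16357 - 0.17114j
  term(m=-3) = -0.01258 + 0.13938j   from Y*(Ω₁)=-0.19407 + 0.23227j, Y(Ω₂)=0.38002 - 0.26336j
  term(m=-2) = -0.06870 - 0.00413j   from Y*(Ω₁)=-0.11643 - 0.05827j, Y(Ω₂)=0.48604 - 0.20780j
  term(m=-1) = -0.00108 + 0.03604j   from Y*(Ω₁)=-0.07586 + 0.32107j, Y(Ω₂)=0.10708 - 0.02193j
  term(m=+0) = 0.03872 + 0.00000j   from Y*(Ω₁)=-0.08340 + 0.00000j, Y(Ω₂)=-0.46430 + 0.00000j
  term(m=+1) = -0.00108 - 0.03604j   from Y*(Ω₁)=0.07586 + 0.32107j, Y(Ω₂)=-0.10708 - 0.02193j
  term(m=+2) = -0.06870 + 0.00413j   from Y*(Ω₁)=-0.11643 + 0.05827j, Y(Ω₂)=0.48604 + 0.20780j
  term(m=+3) = -0.01258 - 0.13938j   from Y*(Ω₁)=0.19407 + 0.23227j, Y(Ω₂)=-0.38002 - 0.26336j
  term(m=+4) = -0.06397 + 0.00771j   from Y*(Ω₁)=-0.16314 + 0.21785j, Y(Ω₂)=0.16357 + 0.17114j
  term(m=+5) = -0.00188 - 0.01242j   from Y*(Ω₁)=0.13796 + 0.06008j, Y(Ω₂)=-0.04441 - 0.07071j
  term(m=+6) = -0.00912 + 0.00166j   from Y*(Ω₁)=-0.07771 + 0.43018j, Y(Ω₂)=0.00744 + 0.01985j
  term(m=+7) = 0.00030 + 0.00140j   from Y*(Ω₁)=-0.37539 + 0.02002j, Y(Ω₂)=-0.00059 - 0.00376j
  term(m=+8) = 0.00007 - 0.00002j   from Y*(Ω₁)=-0.04573 - 0.15591j, Y(Ω₂)=-0.00002 + 0.00043j
Accumulated sum -0.27519 - 0.00000j; after 4π/(2l+1) scaling, -0.20342 - 0.00000j ⇒ P_8 = -0.203422

-0.203422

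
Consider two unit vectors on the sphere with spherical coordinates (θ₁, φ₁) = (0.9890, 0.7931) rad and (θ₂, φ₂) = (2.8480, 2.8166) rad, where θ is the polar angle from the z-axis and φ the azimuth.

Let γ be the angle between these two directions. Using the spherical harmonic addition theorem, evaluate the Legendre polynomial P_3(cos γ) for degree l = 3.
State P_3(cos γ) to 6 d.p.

0.317259

Term-by-term m-sum for l=3 (normalisation 4π/7 = 1.795196):
  [-3]  conj(Y_{3,-3})(Ω₁) = (-0.175980, 0.168030) ; Y_{3,-3}(Ω₂) = (-0.005675, -0.008370) ; Δ = (0.002405, 0.000519)
  [-2]  conj(Y_{3,-2})(Ω₁) = (-0.006038, 0.391967) ; Y_{3,-2}(Ω₂) = (-0.065222, -0.049580) ; Δ = (0.019828, -0.025265)
  [-1]  conj(Y_{3,-1})(Ω₁) = (0.096599, 0.098098) ; Y_{3,-1}(Ω₂) = (-0.317408, -0.106947) ; Δ = (-0.020170, -0.041468)
  [+0]  conj(Y_{3,0})(Ω₁) = (-0.305576, -0.000000) ; Y_{3,0}(Ω₂) = (-0.564839, 0.000000) ; Δ = (0.172601, 0.000000)
  [+1]  conj(Y_{3,1})(Ω₁) = (-0.096599, 0.098098) ; Y_{3,1}(Ω₂) = (0.317408, -0.106947) ; Δ = (-0.020170, 0.041468)
  [+2]  conj(Y_{3,2})(Ω₁) = (-0.006038, -0.391967) ; Y_{3,2}(Ω₂) = (-0.065222, 0.049580) ; Δ = (0.019828, 0.025265)
  [+3]  conj(Y_{3,3})(Ω₁) = (0.175980, 0.168030) ; Y_{3,3}(Ω₂) = (0.005675, -0.008370) ; Δ = (0.002405, -0.000519)
Accumulated sum (0.176727, -0.000000); after 4π/(2l+1) scaling, (0.317259, -0.000000) ⇒ P_3 = 0.317259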